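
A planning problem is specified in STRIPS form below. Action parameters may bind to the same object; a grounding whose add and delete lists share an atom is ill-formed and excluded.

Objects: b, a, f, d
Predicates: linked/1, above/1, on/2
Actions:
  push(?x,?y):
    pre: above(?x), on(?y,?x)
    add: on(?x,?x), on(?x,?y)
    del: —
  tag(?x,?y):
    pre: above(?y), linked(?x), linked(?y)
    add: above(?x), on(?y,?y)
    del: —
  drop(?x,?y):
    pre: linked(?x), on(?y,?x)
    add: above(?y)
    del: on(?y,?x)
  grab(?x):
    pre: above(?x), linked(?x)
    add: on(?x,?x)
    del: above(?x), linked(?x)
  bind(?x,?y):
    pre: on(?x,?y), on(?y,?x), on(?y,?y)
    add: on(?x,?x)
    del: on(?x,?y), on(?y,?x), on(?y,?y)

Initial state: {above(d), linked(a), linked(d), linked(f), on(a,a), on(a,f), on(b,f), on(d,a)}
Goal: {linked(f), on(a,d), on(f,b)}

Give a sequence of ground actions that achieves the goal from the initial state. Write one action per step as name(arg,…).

1. tag(a,d)  →  {above(a), above(d), linked(a), linked(d), linked(f), on(a,a), on(a,f), on(b,f), on(d,a), on(d,d)}
2. push(a,d)  →  {above(a), above(d), linked(a), linked(d), linked(f), on(a,a), on(a,d), on(a,f), on(b,f), on(d,a), on(d,d)}
3. tag(f,a)  →  {above(a), above(d), above(f), linked(a), linked(d), linked(f), on(a,a), on(a,d), on(a,f), on(b,f), on(d,a), on(d,d)}
4. push(f,b)  →  {above(a), above(d), above(f), linked(a), linked(d), linked(f), on(a,a), on(a,d), on(a,f), on(b,f), on(d,a), on(d,d), on(f,b), on(f,f)}

tag(a,d); push(a,d); tag(f,a); push(f,b)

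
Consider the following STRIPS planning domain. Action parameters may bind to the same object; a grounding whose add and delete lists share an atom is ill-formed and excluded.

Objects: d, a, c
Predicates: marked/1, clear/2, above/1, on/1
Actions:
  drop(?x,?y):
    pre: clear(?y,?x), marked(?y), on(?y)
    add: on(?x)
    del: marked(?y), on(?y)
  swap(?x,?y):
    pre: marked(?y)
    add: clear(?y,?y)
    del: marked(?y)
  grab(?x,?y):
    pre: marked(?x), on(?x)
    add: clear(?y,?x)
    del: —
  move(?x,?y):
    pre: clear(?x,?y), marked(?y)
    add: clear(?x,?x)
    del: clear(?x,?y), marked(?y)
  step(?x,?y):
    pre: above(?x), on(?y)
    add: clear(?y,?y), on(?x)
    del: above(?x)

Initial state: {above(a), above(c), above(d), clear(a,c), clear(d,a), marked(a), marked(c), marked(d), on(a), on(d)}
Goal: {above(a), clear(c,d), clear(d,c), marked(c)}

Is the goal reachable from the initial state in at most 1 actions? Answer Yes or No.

No

1. drop(c,a)  →  {above(a), above(c), above(d), clear(a,c), clear(d,a), marked(c), marked(d), on(c), on(d)}
2. grab(d,c)  →  {above(a), above(c), above(d), clear(a,c), clear(c,d), clear(d,a), marked(c), marked(d), on(c), on(d)}
3. grab(c,d)  →  {above(a), above(c), above(d), clear(a,c), clear(c,d), clear(d,a), clear(d,c), marked(c), marked(d), on(c), on(d)}
optimal plan length = 3; 3 > 1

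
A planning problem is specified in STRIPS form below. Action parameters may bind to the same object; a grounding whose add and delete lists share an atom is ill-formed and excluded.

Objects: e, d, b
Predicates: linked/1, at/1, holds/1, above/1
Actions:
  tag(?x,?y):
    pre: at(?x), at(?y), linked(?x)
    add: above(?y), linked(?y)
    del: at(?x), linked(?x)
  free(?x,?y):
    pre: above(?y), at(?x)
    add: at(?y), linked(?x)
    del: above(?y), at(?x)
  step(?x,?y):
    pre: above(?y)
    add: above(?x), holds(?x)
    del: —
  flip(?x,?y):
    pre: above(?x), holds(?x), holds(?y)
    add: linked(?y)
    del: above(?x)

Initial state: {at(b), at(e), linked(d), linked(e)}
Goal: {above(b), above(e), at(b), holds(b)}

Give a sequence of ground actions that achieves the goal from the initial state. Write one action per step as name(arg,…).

1. tag(e,b)  →  {above(b), at(b), linked(b), linked(d)}
2. step(e,b)  →  {above(b), above(e), at(b), holds(e), linked(b), linked(d)}
3. step(b,e)  →  {above(b), above(e), at(b), holds(b), holds(e), linked(b), linked(d)}

tag(e,b); step(e,b); step(b,e)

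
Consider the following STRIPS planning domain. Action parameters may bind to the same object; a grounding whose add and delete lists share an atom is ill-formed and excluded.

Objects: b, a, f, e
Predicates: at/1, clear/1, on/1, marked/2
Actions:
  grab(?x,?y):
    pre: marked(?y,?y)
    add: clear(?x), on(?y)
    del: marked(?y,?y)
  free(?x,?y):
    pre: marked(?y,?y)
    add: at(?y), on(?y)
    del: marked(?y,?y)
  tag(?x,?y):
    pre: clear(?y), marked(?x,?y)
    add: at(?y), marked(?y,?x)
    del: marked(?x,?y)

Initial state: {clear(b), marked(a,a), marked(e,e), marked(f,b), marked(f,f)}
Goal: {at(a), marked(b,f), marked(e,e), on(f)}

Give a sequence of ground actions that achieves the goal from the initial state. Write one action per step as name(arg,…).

grab(b,f); free(b,a); tag(f,b)

1. grab(b,f)  →  {clear(b), marked(a,a), marked(e,e), marked(f,b), on(f)}
2. free(b,a)  →  {at(a), clear(b), marked(e,e), marked(f,b), on(a), on(f)}
3. tag(f,b)  →  {at(a), at(b), clear(b), marked(b,f), marked(e,e), on(a), on(f)}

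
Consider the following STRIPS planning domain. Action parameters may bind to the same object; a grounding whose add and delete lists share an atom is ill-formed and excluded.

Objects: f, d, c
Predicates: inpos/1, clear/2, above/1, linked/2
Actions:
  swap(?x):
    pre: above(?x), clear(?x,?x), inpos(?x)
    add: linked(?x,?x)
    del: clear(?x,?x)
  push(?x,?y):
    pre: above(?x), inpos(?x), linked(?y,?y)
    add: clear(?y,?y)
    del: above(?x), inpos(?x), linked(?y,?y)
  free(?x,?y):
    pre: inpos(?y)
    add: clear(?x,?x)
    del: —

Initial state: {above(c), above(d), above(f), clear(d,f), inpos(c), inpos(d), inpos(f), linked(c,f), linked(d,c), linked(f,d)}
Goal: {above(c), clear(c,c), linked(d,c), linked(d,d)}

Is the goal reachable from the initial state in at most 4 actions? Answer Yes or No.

1. free(d,f)  →  {above(c), above(d), above(f), clear(d,d), clear(d,f), inpos(c), inpos(d), inpos(f), linked(c,f), linked(d,c), linked(f,d)}
2. swap(d)  →  {above(c), above(d), above(f), clear(d,f), inpos(c), inpos(d), inpos(f), linked(c,f), linked(d,c), linked(d,d), linked(f,d)}
3. free(c,f)  →  {above(c), above(d), above(f), clear(c,c), clear(d,f), inpos(c), inpos(d), inpos(f), linked(c,f), linked(d,c), linked(d,d), linked(f,d)}
optimal plan length = 3; 3 ≤ 4

Yes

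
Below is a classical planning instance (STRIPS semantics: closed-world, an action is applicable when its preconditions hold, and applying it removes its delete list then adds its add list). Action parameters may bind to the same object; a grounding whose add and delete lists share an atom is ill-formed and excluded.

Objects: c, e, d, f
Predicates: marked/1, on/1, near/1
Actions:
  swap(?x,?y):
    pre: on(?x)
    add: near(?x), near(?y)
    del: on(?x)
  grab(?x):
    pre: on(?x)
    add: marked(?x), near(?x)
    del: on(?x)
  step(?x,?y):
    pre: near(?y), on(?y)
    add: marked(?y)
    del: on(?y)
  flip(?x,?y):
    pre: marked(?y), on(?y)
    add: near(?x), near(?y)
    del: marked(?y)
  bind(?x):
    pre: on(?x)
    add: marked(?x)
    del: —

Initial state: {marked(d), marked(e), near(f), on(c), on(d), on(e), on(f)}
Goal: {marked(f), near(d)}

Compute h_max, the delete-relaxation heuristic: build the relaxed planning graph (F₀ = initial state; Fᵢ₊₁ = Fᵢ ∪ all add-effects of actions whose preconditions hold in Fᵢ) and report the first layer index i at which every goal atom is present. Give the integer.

F0 = init (7 atoms)
F1 = F0 ∪ {marked(c), marked(f), near(c), near(d), near(e)}  (12 atoms)
goal ⊆ F1  ⇒  h_max = 1

1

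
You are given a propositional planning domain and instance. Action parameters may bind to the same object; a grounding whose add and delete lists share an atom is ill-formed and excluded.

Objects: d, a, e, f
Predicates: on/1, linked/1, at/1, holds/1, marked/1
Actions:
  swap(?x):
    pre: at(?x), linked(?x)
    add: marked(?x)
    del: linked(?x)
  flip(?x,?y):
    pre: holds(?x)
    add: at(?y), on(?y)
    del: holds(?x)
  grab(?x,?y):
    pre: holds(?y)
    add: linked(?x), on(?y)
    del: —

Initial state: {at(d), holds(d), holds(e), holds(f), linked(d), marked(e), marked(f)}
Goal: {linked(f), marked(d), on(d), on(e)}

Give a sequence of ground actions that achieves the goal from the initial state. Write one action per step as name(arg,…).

swap(d); flip(d,d); grab(f,e)

1. swap(d)  →  {at(d), holds(d), holds(e), holds(f), marked(d), marked(e), marked(f)}
2. flip(d,d)  →  {at(d), holds(e), holds(f), marked(d), marked(e), marked(f), on(d)}
3. grab(f,e)  →  {at(d), holds(e), holds(f), linked(f), marked(d), marked(e), marked(f), on(d), on(e)}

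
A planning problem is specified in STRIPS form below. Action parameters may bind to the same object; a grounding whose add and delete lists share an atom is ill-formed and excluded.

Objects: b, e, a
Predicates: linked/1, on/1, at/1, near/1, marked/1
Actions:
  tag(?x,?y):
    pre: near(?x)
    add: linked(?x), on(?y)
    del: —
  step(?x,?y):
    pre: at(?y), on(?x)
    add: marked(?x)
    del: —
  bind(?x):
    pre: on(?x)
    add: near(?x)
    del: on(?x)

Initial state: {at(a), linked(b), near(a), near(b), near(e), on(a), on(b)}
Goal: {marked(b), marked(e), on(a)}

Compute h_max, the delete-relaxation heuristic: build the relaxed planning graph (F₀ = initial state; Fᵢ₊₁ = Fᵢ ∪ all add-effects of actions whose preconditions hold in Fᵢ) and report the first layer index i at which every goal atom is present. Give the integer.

2

F0 = init (7 atoms)
F1 = F0 ∪ {linked(a), linked(e), marked(a), marked(b), on(e)}  (12 atoms)
F2 = F1 ∪ {marked(e)}  (13 atoms)
goal ⊆ F2  ⇒  h_max = 2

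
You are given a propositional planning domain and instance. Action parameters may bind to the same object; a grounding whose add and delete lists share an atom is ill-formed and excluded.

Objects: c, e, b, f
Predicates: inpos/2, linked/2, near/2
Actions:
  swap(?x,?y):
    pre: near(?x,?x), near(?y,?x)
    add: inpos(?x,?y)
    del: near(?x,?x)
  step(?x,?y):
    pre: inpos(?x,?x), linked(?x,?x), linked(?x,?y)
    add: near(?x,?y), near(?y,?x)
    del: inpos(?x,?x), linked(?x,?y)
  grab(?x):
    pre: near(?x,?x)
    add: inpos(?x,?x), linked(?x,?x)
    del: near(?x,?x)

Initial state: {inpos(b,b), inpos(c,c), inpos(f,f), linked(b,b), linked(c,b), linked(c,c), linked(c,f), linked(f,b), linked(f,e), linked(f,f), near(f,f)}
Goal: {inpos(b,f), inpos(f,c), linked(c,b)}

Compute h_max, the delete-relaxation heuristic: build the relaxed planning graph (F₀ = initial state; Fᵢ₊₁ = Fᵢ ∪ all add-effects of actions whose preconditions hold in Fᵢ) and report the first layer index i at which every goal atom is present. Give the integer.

2

F0 = init (11 atoms)
F1 = F0 ∪ {near(b,b), near(b,c), near(b,f), near(c,b), near(c,c), near(c,f), near(e,f), near(f,b), near(f,c), near(f,e)}  (21 atoms)
F2 = F1 ∪ {inpos(b,c), inpos(b,f), inpos(c,b), inpos(c,f), inpos(f,b), inpos(f,c), inpos(f,e)}  (28 atoms)
goal ⊆ F2  ⇒  h_max = 2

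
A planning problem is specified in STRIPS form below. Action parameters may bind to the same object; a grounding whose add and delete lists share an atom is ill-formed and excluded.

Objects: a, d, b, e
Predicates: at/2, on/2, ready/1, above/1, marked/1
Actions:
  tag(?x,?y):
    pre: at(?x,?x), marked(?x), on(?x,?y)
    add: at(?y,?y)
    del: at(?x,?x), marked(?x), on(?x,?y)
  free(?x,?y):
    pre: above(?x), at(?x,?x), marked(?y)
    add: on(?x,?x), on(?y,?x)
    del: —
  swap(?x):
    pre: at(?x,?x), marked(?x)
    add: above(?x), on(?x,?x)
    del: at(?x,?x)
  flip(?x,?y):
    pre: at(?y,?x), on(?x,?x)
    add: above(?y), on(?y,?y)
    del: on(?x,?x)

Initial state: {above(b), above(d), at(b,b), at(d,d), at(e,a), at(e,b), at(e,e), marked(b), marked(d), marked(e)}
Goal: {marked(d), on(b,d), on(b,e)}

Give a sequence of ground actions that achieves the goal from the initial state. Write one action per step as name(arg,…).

free(d,b); free(b,d); flip(b,e); free(e,b)

1. free(d,b)  →  {above(b), above(d), at(b,b), at(d,d), at(e,a), at(e,b), at(e,e), marked(b), marked(d), marked(e), on(b,d), on(d,d)}
2. free(b,d)  →  {above(b), above(d), at(b,b), at(d,d), at(e,a), at(e,b), at(e,e), marked(b), marked(d), marked(e), on(b,b), on(b,d), on(d,b), on(d,d)}
3. flip(b,e)  →  {above(b), above(d), above(e), at(b,b), at(d,d), at(e,a), at(e,b), at(e,e), marked(b), marked(d), marked(e), on(b,d), on(d,b), on(d,d), on(e,e)}
4. free(e,b)  →  {above(b), above(d), above(e), at(b,b), at(d,d), at(e,a), at(e,b), at(e,e), marked(b), marked(d), marked(e), on(b,d), on(b,e), on(d,b), on(d,d), on(e,e)}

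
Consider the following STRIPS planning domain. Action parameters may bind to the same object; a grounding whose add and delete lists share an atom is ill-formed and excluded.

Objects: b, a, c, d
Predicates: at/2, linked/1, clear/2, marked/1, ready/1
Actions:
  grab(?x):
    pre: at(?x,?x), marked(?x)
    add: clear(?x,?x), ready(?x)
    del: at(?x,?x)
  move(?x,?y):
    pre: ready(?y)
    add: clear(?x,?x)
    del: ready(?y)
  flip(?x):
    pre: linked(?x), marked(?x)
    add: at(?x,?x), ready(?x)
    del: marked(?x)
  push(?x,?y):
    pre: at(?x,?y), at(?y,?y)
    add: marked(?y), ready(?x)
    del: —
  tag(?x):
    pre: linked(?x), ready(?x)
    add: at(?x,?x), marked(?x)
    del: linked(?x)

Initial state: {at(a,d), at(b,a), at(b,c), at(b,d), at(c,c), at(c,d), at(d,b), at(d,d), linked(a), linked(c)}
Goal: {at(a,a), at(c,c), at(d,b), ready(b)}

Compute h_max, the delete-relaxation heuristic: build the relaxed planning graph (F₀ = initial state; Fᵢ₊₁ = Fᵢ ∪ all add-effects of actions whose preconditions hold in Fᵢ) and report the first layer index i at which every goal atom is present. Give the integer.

F0 = init (10 atoms)
F1 = F0 ∪ {marked(c), marked(d), ready(a), ready(b), ready(c), ready(d)}  (16 atoms)
F2 = F1 ∪ {at(a,a), clear(a,a), clear(b,b), clear(c,c), clear(d,d), marked(a)}  (22 atoms)
goal ⊆ F2  ⇒  h_max = 2

2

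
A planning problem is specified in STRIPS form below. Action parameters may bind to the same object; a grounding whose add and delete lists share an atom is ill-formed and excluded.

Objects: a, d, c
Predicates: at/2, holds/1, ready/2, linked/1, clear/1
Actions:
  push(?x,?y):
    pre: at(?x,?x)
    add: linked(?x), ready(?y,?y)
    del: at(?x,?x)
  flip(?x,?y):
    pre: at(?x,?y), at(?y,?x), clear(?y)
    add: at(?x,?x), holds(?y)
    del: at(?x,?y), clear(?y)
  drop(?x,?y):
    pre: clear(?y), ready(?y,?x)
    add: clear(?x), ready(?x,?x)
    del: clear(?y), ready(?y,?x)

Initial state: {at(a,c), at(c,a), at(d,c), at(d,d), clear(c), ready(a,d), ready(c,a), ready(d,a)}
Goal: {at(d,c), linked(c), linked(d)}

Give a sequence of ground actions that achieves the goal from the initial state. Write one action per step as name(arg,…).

1. push(d,a)  →  {at(a,c), at(c,a), at(d,c), clear(c), linked(d), ready(a,a), ready(a,d), ready(c,a), ready(d,a)}
2. drop(a,c)  →  {at(a,c), at(c,a), at(d,c), clear(a), linked(d), ready(a,a), ready(a,d), ready(d,a)}
3. flip(c,a)  →  {at(a,c), at(c,c), at(d,c), holds(a), linked(d), ready(a,a), ready(a,d), ready(d,a)}
4. push(c,a)  →  {at(a,c), at(d,c), holds(a), linked(c), linked(d), ready(a,a), ready(a,d), ready(d,a)}

push(d,a); drop(a,c); flip(c,a); push(c,a)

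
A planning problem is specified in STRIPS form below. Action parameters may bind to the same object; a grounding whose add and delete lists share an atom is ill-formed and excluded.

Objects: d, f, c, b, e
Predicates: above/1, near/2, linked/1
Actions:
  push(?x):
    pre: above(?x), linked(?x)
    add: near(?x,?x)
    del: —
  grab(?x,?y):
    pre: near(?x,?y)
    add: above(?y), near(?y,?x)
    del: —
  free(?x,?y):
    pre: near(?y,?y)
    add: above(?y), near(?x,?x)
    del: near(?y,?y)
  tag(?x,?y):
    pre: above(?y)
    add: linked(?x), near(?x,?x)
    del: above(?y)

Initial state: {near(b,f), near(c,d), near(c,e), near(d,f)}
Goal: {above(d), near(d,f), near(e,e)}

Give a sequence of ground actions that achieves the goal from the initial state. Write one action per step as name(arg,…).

1. grab(d,f)  →  {above(f), near(b,f), near(c,d), near(c,e), near(d,f), near(f,d)}
2. grab(f,d)  →  {above(d), above(f), near(b,f), near(c,d), near(c,e), near(d,f), near(f,d)}
3. tag(e,f)  →  {above(d), linked(e), near(b,f), near(c,d), near(c,e), near(d,f), near(e,e), near(f,d)}

grab(d,f); grab(f,d); tag(e,f)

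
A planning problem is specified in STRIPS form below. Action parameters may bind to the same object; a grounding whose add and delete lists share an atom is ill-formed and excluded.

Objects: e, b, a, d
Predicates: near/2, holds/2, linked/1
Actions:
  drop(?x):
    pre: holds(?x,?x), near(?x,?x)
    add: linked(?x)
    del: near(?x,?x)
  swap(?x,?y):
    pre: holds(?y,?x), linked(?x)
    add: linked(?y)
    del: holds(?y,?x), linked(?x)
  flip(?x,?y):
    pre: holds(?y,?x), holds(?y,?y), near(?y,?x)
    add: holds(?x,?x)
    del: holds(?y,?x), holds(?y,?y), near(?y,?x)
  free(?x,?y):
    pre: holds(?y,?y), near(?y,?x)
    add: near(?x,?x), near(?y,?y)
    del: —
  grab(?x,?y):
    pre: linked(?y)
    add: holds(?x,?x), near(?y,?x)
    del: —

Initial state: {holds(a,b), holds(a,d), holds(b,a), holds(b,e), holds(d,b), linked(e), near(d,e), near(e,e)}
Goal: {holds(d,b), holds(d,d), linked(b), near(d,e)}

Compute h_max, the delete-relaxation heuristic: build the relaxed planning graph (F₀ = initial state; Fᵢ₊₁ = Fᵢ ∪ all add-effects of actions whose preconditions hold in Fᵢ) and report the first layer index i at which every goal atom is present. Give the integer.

1

F0 = init (8 atoms)
F1 = F0 ∪ {holds(a,a), holds(b,b), holds(d,d), holds(e,e), linked(b), near(e,a), near(e,b), near(e,d)}  (16 atoms)
goal ⊆ F1  ⇒  h_max = 1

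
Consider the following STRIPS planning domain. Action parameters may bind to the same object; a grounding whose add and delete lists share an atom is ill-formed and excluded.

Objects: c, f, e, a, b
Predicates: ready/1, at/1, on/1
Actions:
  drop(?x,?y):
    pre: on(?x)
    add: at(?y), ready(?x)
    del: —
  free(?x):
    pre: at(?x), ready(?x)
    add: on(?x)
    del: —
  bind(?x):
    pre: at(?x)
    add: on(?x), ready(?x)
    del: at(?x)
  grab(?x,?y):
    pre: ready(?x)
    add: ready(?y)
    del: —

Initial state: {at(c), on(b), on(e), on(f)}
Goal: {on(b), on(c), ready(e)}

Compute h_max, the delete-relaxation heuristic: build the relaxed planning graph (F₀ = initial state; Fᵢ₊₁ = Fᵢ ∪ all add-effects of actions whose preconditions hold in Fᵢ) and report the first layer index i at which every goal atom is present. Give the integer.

1

F0 = init (4 atoms)
F1 = F0 ∪ {at(a), at(b), at(e), at(f), on(c), ready(b), ready(c), ready(e), ready(f)}  (13 atoms)
goal ⊆ F1  ⇒  h_max = 1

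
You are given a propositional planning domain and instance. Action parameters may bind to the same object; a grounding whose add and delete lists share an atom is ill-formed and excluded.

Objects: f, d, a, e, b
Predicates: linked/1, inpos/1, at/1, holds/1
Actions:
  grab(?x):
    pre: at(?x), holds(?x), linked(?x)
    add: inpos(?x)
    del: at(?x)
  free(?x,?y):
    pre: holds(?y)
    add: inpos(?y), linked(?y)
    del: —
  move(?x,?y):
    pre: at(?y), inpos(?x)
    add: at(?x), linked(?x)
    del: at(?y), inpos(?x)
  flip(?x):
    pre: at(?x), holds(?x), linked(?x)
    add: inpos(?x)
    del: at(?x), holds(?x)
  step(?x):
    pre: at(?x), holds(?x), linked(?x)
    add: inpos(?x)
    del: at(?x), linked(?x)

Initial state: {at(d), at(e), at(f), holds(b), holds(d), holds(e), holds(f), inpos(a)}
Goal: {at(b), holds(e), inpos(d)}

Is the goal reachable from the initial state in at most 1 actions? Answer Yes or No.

No

1. free(f,d)  →  {at(d), at(e), at(f), holds(b), holds(d), holds(e), holds(f), inpos(a), inpos(d), linked(d)}
2. free(f,b)  →  {at(d), at(e), at(f), holds(b), holds(d), holds(e), holds(f), inpos(a), inpos(b), inpos(d), linked(b), linked(d)}
3. move(b,f)  →  {at(b), at(d), at(e), holds(b), holds(d), holds(e), holds(f), inpos(a), inpos(d), linked(b), linked(d)}
optimal plan length = 3; 3 > 1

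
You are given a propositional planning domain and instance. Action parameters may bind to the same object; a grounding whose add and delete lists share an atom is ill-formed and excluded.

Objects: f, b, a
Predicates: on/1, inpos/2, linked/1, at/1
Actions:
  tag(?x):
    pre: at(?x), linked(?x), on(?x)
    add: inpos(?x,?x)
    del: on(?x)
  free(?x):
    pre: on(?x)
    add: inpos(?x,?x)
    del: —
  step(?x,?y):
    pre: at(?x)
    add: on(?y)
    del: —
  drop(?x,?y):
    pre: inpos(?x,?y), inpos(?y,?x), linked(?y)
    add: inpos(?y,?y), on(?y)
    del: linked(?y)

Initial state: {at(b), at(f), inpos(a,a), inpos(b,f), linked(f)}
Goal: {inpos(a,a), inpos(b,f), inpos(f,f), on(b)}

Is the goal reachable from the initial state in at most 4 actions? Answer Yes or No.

Yes

1. step(f,f)  →  {at(b), at(f), inpos(a,a), inpos(b,f), linked(f), on(f)}
2. tag(f)  →  {at(b), at(f), inpos(a,a), inpos(b,f), inpos(f,f), linked(f)}
3. step(f,b)  →  {at(b), at(f), inpos(a,a), inpos(b,f), inpos(f,f), linked(f), on(b)}
optimal plan length = 3; 3 ≤ 4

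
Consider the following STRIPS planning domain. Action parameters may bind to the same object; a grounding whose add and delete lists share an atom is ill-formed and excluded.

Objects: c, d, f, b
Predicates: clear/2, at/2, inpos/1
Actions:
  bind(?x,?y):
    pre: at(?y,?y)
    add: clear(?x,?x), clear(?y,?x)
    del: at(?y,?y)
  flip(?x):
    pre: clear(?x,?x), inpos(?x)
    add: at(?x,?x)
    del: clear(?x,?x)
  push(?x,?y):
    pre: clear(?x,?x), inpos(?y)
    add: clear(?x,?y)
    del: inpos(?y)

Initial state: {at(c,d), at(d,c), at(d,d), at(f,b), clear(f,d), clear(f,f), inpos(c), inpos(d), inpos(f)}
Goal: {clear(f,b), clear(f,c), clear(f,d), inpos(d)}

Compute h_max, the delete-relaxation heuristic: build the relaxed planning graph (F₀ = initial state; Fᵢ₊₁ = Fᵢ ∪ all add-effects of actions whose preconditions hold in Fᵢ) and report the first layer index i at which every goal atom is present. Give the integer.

2

F0 = init (9 atoms)
F1 = F0 ∪ {at(f,f), clear(b,b), clear(c,c), clear(d,b), clear(d,c), clear(d,d), clear(d,f), clear(f,c)}  (17 atoms)
F2 = F1 ∪ {at(c,c), clear(b,c), clear(b,d), clear(b,f), clear(c,d), clear(c,f), clear(f,b)}  (24 atoms)
goal ⊆ F2  ⇒  h_max = 2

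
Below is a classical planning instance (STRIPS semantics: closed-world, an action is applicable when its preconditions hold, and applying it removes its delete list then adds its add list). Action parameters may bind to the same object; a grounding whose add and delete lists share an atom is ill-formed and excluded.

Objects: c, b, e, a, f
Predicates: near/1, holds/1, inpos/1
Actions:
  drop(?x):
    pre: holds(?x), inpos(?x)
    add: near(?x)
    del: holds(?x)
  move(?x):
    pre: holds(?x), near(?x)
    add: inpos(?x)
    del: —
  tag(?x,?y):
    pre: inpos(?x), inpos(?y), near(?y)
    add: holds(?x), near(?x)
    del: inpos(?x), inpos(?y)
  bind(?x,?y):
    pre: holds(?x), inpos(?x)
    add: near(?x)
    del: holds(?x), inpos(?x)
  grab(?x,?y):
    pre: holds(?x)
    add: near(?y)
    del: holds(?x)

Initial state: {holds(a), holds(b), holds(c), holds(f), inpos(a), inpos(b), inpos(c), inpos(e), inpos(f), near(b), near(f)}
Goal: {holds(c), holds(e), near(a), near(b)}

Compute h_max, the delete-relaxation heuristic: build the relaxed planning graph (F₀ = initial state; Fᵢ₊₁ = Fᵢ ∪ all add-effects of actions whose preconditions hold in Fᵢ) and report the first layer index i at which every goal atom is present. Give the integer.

1

F0 = init (11 atoms)
F1 = F0 ∪ {holds(e), near(a), near(c), near(e)}  (15 atoms)
goal ⊆ F1  ⇒  h_max = 1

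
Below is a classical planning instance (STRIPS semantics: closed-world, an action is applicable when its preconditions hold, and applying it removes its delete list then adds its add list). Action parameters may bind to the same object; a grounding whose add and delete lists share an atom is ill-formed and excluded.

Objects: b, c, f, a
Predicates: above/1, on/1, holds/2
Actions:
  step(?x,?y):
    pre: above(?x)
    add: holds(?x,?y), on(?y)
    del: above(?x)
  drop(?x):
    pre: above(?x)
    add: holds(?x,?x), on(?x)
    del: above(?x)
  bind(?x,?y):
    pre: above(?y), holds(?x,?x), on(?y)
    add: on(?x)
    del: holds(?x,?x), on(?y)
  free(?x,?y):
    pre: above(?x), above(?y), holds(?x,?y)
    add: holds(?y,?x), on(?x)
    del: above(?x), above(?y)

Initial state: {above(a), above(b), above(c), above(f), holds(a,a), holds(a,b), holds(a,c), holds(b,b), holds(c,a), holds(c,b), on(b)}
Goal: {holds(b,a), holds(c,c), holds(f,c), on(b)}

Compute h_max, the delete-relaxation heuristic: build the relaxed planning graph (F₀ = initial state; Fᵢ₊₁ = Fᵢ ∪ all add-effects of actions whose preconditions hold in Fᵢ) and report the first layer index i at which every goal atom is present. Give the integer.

1

F0 = init (11 atoms)
F1 = F0 ∪ {holds(a,f), holds(b,a), holds(b,c), holds(b,f), holds(c,c), holds(c,f), holds(f,a), holds(f,b), holds(f,c), holds(f,f), on(a), on(c), on(f)}  (24 atoms)
goal ⊆ F1  ⇒  h_max = 1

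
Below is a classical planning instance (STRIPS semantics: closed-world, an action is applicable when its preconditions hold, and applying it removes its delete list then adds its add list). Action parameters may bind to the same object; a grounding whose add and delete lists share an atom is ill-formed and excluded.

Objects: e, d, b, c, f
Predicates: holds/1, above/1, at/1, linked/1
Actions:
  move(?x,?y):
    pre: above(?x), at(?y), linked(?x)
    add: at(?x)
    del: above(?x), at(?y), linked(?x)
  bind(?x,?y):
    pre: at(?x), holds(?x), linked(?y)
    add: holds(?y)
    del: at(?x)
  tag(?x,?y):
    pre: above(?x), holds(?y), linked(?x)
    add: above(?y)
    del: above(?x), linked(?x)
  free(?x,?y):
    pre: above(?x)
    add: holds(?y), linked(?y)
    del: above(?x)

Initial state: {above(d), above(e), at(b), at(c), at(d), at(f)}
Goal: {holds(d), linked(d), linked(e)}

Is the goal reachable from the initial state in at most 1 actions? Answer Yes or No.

1. free(e,e)  →  {above(d), at(b), at(c), at(d), at(f), holds(e), linked(e)}
2. free(d,d)  →  {at(b), at(c), at(d), at(f), holds(d), holds(e), linked(d), linked(e)}
optimal plan length = 2; 2 > 1

No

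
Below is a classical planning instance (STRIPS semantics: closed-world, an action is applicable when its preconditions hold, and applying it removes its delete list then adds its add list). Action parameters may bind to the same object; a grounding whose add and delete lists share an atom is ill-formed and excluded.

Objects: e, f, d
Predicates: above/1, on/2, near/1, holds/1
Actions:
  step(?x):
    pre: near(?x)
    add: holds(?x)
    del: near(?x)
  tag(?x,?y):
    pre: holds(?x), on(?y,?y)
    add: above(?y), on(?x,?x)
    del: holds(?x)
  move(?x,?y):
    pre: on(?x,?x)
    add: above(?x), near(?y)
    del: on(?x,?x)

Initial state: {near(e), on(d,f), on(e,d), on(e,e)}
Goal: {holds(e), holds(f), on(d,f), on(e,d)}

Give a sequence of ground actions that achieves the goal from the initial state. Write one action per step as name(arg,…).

step(e); move(e,f); step(f)

1. step(e)  →  {holds(e), on(d,f), on(e,d), on(e,e)}
2. move(e,f)  →  {above(e), holds(e), near(f), on(d,f), on(e,d)}
3. step(f)  →  {above(e), holds(e), holds(f), on(d,f), on(e,d)}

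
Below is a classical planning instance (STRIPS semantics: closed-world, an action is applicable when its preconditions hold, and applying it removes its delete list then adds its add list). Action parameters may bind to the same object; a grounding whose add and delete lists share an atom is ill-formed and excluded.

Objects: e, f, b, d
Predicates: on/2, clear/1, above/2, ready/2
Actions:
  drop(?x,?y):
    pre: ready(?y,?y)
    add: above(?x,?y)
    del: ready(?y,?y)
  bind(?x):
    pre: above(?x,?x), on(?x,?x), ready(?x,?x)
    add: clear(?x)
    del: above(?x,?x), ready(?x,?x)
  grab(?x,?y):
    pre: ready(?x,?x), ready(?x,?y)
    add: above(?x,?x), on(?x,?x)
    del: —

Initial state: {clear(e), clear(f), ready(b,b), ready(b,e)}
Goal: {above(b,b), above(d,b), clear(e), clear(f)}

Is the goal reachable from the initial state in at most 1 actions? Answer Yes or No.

1. grab(b,e)  →  {above(b,b), clear(e), clear(f), on(b,b), ready(b,b), ready(b,e)}
2. drop(d,b)  →  {above(b,b), above(d,b), clear(e), clear(f), on(b,b), ready(b,e)}
optimal plan length = 2; 2 > 1

No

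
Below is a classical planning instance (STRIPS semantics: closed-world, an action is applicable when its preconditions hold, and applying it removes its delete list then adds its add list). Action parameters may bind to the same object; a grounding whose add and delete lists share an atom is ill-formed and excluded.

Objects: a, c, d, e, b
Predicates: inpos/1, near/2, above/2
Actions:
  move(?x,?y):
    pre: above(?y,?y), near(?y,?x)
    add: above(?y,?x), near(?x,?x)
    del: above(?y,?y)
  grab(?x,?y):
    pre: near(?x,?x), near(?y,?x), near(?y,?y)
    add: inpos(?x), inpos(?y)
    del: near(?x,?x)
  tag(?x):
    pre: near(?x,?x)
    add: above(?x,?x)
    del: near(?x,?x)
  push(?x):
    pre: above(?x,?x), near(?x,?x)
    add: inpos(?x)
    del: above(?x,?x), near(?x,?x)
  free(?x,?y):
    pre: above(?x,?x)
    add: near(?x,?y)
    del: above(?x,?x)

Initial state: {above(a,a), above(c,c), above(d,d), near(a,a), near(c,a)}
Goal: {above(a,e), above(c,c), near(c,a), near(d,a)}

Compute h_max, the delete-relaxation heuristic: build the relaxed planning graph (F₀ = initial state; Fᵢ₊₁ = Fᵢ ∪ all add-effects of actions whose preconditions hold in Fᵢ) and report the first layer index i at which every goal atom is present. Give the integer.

F0 = init (5 atoms)
F1 = F0 ∪ {above(c,a), inpos(a), near(a,b), near(a,c), near(a,d), near(a,e), near(c,b), near(c,c), near(c,d), near(c,e), near(d,a), near(d,b), near(d,c), near(d,d), near(d,e)}  (20 atoms)
F2 = F1 ∪ {above(a,b), above(a,c), above(a,d), above(a,e), above(c,b), above(c,d), above(c,e), above(d,a), above(d,b), above(d,c), above(d,e), inpos(c), inpos(d), near(b,b), near(e,e)}  (35 atoms)
goal ⊆ F2  ⇒  h_max = 2

2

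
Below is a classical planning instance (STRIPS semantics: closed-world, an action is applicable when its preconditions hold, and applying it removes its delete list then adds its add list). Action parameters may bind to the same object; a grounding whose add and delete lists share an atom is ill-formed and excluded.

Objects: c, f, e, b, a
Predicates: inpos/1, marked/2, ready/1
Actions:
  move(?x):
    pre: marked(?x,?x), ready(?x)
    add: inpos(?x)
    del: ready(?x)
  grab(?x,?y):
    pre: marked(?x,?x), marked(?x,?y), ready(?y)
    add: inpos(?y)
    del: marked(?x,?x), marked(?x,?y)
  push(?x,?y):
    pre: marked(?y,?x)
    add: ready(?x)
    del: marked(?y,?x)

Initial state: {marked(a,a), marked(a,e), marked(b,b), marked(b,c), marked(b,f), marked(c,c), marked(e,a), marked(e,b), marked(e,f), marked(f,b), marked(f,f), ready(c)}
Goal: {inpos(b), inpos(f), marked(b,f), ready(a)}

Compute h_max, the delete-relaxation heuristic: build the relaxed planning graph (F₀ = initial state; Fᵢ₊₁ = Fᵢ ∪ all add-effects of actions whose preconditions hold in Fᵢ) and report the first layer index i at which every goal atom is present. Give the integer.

F0 = init (12 atoms)
F1 = F0 ∪ {inpos(c), ready(a), ready(b), ready(e), ready(f)}  (17 atoms)
F2 = F1 ∪ {inpos(a), inpos(b), inpos(e), inpos(f)}  (21 atoms)
goal ⊆ F2  ⇒  h_max = 2

2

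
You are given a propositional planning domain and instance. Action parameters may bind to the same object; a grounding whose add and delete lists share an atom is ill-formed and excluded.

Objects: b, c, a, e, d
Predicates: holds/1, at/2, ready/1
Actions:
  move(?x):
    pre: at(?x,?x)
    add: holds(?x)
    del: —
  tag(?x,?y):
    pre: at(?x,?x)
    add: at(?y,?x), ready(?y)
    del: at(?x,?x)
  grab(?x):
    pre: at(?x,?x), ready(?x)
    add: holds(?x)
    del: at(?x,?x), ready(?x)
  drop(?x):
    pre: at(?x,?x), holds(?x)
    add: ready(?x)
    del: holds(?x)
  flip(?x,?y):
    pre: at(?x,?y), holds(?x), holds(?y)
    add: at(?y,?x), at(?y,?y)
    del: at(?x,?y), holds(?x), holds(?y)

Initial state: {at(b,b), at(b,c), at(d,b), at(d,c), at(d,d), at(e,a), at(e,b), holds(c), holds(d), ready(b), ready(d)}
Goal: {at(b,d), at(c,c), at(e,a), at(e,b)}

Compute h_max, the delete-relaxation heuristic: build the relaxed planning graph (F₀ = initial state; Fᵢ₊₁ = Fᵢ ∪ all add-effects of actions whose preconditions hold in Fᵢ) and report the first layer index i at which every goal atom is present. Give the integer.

F0 = init (11 atoms)
F1 = F0 ∪ {at(a,b), at(a,d), at(b,d), at(c,b), at(c,c), at(c,d), at(e,d), holds(b), ready(a), ready(c), ready(e)}  (22 atoms)
goal ⊆ F1  ⇒  h_max = 1

1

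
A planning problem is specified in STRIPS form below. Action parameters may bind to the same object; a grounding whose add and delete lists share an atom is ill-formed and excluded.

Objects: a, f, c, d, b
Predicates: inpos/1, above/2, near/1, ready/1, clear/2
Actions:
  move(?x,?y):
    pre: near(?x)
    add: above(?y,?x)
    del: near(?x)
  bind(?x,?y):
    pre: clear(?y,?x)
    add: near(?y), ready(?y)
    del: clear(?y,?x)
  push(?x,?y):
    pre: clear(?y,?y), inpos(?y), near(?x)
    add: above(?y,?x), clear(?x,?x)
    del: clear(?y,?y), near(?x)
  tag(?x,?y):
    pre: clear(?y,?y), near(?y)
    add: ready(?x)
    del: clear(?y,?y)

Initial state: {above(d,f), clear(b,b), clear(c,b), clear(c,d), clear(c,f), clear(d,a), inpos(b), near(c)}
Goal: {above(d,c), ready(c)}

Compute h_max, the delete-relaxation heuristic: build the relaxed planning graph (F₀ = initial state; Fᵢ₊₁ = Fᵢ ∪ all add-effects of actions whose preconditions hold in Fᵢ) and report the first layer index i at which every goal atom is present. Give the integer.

1

F0 = init (8 atoms)
F1 = F0 ∪ {above(a,c), above(b,c), above(c,c), above(d,c), above(f,c), clear(c,c), near(b), near(d), ready(b), ready(c), ready(d)}  (19 atoms)
goal ⊆ F1  ⇒  h_max = 1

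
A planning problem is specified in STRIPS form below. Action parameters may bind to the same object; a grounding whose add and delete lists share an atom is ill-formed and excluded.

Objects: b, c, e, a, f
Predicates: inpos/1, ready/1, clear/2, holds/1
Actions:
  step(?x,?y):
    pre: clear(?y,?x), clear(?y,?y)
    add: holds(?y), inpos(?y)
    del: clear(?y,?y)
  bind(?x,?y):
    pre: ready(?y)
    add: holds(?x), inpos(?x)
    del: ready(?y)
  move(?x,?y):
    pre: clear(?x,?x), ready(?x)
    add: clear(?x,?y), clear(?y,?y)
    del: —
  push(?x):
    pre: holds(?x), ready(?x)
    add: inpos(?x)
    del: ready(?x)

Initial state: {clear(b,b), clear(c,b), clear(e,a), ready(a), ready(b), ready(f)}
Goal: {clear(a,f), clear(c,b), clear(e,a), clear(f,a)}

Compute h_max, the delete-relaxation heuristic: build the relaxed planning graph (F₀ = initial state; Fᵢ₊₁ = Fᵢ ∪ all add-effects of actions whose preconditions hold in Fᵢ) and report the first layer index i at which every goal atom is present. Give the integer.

2

F0 = init (6 atoms)
F1 = F0 ∪ {clear(a,a), clear(b,a), clear(b,c), clear(b,e), clear(b,f), clear(c,c), clear(e,e), clear(f,f), holds(a), holds(b), holds(c), holds(e), holds(f), inpos(a), inpos(b), inpos(c), inpos(e), inpos(f)}  (24 atoms)
F2 = F1 ∪ {clear(a,b), clear(a,c), clear(a,e), clear(a,f), clear(f,a), clear(f,b), clear(f,c), clear(f,e)}  (32 atoms)
goal ⊆ F2  ⇒  h_max = 2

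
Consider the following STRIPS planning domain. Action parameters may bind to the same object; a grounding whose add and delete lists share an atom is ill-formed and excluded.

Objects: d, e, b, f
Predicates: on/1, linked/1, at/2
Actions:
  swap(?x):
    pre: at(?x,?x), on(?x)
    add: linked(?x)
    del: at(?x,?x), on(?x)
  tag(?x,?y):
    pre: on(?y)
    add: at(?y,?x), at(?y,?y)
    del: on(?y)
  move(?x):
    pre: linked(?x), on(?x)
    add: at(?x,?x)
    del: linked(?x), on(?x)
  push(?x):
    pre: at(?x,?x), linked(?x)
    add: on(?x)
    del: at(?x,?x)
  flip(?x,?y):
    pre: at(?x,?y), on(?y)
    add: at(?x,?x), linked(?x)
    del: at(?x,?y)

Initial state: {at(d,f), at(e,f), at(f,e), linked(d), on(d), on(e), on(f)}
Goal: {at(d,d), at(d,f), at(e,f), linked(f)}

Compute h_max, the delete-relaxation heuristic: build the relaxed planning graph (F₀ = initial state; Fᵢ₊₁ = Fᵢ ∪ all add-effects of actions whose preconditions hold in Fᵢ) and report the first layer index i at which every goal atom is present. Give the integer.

F0 = init (7 atoms)
F1 = F0 ∪ {at(d,b), at(d,d), at(d,e), at(e,b), at(e,d), at(e,e), at(f,b), at(f,d), at(f,f), linked(e), linked(f)}  (18 atoms)
goal ⊆ F1  ⇒  h_max = 1

1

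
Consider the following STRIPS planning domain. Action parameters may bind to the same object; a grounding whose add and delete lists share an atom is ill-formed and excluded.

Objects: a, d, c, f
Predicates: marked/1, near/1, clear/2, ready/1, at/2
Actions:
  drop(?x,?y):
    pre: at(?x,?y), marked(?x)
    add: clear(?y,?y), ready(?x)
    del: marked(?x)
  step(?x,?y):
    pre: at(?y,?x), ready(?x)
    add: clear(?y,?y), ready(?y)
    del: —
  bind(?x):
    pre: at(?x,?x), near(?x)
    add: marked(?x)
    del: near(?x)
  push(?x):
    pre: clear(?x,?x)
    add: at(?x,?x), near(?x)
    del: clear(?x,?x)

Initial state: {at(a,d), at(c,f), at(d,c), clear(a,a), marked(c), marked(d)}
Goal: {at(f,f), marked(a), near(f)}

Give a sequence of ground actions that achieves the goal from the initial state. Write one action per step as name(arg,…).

1. drop(c,f)  →  {at(a,d), at(c,f), at(d,c), clear(a,a), clear(f,f), marked(d), ready(c)}
2. push(a)  →  {at(a,a), at(a,d), at(c,f), at(d,c), clear(f,f), marked(d), near(a), ready(c)}
3. bind(a)  →  {at(a,a), at(a,d), at(c,f), at(d,c), clear(f,f), marked(a), marked(d), ready(c)}
4. push(f)  →  {at(a,a), at(a,d), at(c,f), at(d,c), at(f,f), marked(a), marked(d), near(f), ready(c)}

drop(c,f); push(a); bind(a); push(f)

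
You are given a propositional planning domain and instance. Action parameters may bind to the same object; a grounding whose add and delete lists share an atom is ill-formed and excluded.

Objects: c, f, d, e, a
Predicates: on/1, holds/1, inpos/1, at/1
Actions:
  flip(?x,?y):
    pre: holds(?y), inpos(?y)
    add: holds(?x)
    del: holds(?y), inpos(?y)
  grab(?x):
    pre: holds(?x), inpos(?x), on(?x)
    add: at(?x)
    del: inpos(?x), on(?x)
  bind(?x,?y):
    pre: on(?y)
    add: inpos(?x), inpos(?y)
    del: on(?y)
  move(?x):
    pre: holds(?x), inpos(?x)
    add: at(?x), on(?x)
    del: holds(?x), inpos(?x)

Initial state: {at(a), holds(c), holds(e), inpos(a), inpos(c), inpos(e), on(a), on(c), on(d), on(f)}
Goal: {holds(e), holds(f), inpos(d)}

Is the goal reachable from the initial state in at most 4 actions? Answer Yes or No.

1. flip(f,c)  →  {at(a), holds(e), holds(f), inpos(a), inpos(e), on(a), on(c), on(d), on(f)}
2. bind(c,d)  →  {at(a), holds(e), holds(f), inpos(a), inpos(c), inpos(d), inpos(e), on(a), on(c), on(f)}
optimal plan length = 2; 2 ≤ 4

Yes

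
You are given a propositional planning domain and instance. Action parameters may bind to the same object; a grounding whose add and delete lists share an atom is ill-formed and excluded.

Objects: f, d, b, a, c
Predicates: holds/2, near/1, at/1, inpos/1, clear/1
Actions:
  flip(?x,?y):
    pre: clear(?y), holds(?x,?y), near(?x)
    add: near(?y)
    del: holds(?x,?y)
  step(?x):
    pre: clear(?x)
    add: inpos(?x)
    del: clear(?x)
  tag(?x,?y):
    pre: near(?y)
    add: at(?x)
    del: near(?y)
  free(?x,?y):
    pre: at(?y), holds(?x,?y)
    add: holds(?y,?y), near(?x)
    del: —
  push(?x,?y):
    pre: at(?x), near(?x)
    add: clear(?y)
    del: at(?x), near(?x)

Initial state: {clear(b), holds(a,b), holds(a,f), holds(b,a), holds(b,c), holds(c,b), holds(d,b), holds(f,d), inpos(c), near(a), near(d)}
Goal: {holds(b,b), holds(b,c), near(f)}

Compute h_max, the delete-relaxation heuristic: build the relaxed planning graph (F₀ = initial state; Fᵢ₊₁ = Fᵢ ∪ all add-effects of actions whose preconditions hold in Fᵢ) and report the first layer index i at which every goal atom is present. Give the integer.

F0 = init (11 atoms)
F1 = F0 ∪ {at(a), at(b), at(c), at(d), at(f), inpos(b), near(b)}  (18 atoms)
F2 = F1 ∪ {clear(a), clear(c), clear(d), clear(f), holds(a,a), holds(b,b), holds(c,c), holds(d,d), holds(f,f), near(c), near(f)}  (29 atoms)
goal ⊆ F2  ⇒  h_max = 2

2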